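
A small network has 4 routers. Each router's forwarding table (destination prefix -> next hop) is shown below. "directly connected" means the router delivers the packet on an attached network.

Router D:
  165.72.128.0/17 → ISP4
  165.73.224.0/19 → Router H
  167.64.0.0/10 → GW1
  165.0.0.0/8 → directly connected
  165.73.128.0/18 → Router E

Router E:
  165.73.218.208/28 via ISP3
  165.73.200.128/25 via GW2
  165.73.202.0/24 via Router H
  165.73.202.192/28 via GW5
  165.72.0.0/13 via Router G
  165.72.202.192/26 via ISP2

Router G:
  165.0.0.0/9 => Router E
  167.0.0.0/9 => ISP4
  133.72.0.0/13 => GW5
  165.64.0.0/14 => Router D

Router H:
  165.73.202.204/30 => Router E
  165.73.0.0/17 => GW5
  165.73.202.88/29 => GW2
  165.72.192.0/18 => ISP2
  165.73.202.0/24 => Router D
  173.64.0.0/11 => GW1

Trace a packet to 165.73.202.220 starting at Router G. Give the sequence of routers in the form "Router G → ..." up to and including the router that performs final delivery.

At Router G: longest match for 165.73.202.220 is 165.0.0.0/9 -> Router E
At Router E: longest match for 165.73.202.220 is 165.73.202.0/24 -> Router H
At Router H: longest match for 165.73.202.220 is 165.73.202.0/24 -> Router D
At Router D: longest match for 165.73.202.220 is 165.0.0.0/8 -> directly connected

Router G → Router E → Router H → Router D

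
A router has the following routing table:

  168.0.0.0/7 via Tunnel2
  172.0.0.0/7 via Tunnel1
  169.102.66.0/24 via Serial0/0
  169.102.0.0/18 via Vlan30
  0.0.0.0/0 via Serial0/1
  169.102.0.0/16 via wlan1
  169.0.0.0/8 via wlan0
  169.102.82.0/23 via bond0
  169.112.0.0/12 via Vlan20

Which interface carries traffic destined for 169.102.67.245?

Routes whose prefix contains 169.102.67.245:
  0.0.0.0/0 (default, matches everything) -> Serial0/1
  168.0.0.0/7 (168.0.0.0 - 169.255.255.255) -> Tunnel2
  169.0.0.0/8 (169.0.0.0 - 169.255.255.255) -> wlan0
  169.102.0.0/16 (169.102.0.0 - 169.102.255.255) -> wlan1
More-specific entries that do NOT match:
  169.102.66.0/24 (169.102.66.0 - 169.102.66.255) does not contain 169.102.67.245
  169.102.82.0/23 (169.102.82.0 - 169.102.83.255) does not contain 169.102.67.245
  169.102.0.0/18 (169.102.0.0 - 169.102.63.255) does not contain 169.102.67.245
Longest matching prefix is /16 -> interface wlan1.

wlan1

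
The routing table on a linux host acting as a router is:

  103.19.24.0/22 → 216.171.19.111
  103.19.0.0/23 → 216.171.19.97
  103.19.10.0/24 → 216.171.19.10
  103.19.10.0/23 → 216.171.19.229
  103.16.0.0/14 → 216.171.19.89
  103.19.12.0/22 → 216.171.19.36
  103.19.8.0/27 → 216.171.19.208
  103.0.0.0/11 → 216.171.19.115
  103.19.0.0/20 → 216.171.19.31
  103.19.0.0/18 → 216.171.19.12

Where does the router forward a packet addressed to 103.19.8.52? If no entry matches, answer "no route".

Routes whose prefix contains 103.19.8.52:
  103.0.0.0/11 (103.0.0.0 - 103.31.255.255) -> 216.171.19.115
  103.16.0.0/14 (103.16.0.0 - 103.19.255.255) -> 216.171.19.89
  103.19.0.0/18 (103.19.0.0 - 103.19.63.255) -> 216.171.19.12
  103.19.0.0/20 (103.19.0.0 - 103.19.15.255) -> 216.171.19.31
More-specific entries that do NOT match:
  103.19.8.0/27 (103.19.8.0 - 103.19.8.31) does not contain 103.19.8.52
  103.19.10.0/24 (103.19.10.0 - 103.19.10.255) does not contain 103.19.8.52
  103.19.0.0/23 (103.19.0.0 - 103.19.1.255) does not contain 103.19.8.52
  103.19.10.0/23 (103.19.10.0 - 103.19.11.255) does not contain 103.19.8.52
  103.19.24.0/22 (103.19.24.0 - 103.19.27.255) does not contain 103.19.8.52
  103.19.12.0/22 (103.19.12.0 - 103.19.15.255) does not contain 103.19.8.52
Longest matching prefix is /20 -> next hop 216.171.19.31.

216.171.19.31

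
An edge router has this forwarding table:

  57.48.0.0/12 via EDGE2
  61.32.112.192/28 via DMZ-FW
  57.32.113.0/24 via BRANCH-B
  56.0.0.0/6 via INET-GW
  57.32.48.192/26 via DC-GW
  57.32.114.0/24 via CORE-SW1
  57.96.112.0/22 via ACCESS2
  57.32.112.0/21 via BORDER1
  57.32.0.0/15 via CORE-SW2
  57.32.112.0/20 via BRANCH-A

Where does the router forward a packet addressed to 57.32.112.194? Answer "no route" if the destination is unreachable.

Routes whose prefix contains 57.32.112.194:
  56.0.0.0/6 (56.0.0.0 - 59.255.255.255) -> INET-GW
  57.32.0.0/15 (57.32.0.0 - 57.33.255.255) -> CORE-SW2
  57.32.112.0/20 (57.32.112.0 - 57.32.127.255) -> BRANCH-A
  57.32.112.0/21 (57.32.112.0 - 57.32.119.255) -> BORDER1
More-specific entries that do NOT match:
  61.32.112.192/28 (61.32.112.192 - 61.32.112.207) does not contain 57.32.112.194
  57.32.48.192/26 (57.32.48.192 - 57.32.48.255) does not contain 57.32.112.194
  57.32.113.0/24 (57.32.113.0 - 57.32.113.255) does not contain 57.32.112.194
  57.32.114.0/24 (57.32.114.0 - 57.32.114.255) does not contain 57.32.112.194
  57.96.112.0/22 (57.96.112.0 - 57.96.115.255) does not contain 57.32.112.194
Longest matching prefix is /21 -> next hop BORDER1.

BORDER1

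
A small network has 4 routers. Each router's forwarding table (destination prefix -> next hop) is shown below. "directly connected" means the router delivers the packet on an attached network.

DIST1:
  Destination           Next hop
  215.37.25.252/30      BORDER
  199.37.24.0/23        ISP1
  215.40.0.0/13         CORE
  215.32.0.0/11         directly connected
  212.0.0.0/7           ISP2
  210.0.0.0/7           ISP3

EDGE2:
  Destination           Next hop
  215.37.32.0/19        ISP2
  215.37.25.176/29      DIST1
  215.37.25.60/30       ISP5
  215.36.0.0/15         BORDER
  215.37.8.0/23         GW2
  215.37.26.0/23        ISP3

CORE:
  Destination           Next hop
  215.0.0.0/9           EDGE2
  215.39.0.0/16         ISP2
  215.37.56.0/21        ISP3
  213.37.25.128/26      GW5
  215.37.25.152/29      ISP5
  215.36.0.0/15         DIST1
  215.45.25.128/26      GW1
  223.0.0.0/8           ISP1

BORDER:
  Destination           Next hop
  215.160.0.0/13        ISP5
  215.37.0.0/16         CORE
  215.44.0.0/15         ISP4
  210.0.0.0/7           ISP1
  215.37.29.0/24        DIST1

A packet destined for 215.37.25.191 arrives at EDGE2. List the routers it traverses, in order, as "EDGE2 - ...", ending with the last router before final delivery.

At EDGE2: longest match for 215.37.25.191 is 215.36.0.0/15 -> BORDER
At BORDER: longest match for 215.37.25.191 is 215.37.0.0/16 -> CORE
At CORE: longest match for 215.37.25.191 is 215.36.0.0/15 -> DIST1
At DIST1: longest match for 215.37.25.191 is 215.32.0.0/11 -> directly connected

EDGE2 - BORDER - CORE - DIST1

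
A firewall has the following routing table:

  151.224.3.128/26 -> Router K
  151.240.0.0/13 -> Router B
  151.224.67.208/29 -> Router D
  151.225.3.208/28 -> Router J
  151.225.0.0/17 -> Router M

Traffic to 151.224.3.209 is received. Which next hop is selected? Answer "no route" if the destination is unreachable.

No entry's prefix contains 151.224.3.209; there is no default route.

no route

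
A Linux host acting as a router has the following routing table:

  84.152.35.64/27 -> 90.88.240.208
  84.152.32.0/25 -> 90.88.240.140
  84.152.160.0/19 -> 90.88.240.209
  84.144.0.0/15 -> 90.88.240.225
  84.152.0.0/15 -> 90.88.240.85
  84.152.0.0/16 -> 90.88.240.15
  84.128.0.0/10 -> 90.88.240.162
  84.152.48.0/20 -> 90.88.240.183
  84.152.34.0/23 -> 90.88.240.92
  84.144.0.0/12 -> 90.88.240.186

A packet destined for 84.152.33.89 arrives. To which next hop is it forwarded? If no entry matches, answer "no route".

90.88.240.15

Routes whose prefix contains 84.152.33.89:
  84.128.0.0/10 (84.128.0.0 - 84.191.255.255) -> 90.88.240.162
  84.144.0.0/12 (84.144.0.0 - 84.159.255.255) -> 90.88.240.186
  84.152.0.0/15 (84.152.0.0 - 84.153.255.255) -> 90.88.240.85
  84.152.0.0/16 (84.152.0.0 - 84.152.255.255) -> 90.88.240.15
More-specific entries that do NOT match:
  84.152.35.64/27 (84.152.35.64 - 84.152.35.95) does not contain 84.152.33.89
  84.152.32.0/25 (84.152.32.0 - 84.152.32.127) does not contain 84.152.33.89
  84.152.34.0/23 (84.152.34.0 - 84.152.35.255) does not contain 84.152.33.89
  84.152.48.0/20 (84.152.48.0 - 84.152.63.255) does not contain 84.152.33.89
  84.152.160.0/19 (84.152.160.0 - 84.152.191.255) does not contain 84.152.33.89
Longest matching prefix is /16 -> next hop 90.88.240.15.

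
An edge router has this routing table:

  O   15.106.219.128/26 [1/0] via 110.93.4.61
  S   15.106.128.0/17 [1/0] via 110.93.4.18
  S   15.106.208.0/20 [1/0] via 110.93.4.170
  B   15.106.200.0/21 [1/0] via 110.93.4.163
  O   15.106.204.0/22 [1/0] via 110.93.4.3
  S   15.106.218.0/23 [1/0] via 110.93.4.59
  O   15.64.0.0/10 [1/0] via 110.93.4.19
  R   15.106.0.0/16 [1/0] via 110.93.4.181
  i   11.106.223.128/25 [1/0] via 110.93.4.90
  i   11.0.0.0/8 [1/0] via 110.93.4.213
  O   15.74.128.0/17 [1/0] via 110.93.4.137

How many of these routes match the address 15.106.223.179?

4

Prefixes containing 15.106.223.179:
  15.64.0.0/10 (15.64.0.0 - 15.127.255.255)
  15.106.0.0/16 (15.106.0.0 - 15.106.255.255)
  15.106.128.0/17 (15.106.128.0 - 15.106.255.255)
  15.106.208.0/20 (15.106.208.0 - 15.106.223.255)
Total matching entries: 4.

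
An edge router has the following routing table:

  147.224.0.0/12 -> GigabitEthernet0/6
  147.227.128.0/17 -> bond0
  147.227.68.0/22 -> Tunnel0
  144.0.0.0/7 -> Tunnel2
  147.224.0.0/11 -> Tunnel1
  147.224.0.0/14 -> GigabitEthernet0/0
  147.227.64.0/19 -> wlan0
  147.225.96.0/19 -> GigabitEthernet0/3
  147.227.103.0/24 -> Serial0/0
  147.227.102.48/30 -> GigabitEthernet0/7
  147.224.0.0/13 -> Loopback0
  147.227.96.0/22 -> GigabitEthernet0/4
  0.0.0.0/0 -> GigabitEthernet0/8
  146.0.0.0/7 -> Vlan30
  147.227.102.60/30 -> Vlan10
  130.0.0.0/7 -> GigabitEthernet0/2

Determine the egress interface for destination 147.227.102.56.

Routes whose prefix contains 147.227.102.56:
  0.0.0.0/0 (default, matches everything) -> GigabitEthernet0/8
  146.0.0.0/7 (146.0.0.0 - 147.255.255.255) -> Vlan30
  147.224.0.0/11 (147.224.0.0 - 147.255.255.255) -> Tunnel1
  147.224.0.0/12 (147.224.0.0 - 147.239.255.255) -> GigabitEthernet0/6
  147.224.0.0/13 (147.224.0.0 - 147.231.255.255) -> Loopback0
  147.224.0.0/14 (147.224.0.0 - 147.227.255.255) -> GigabitEthernet0/0
More-specific entries that do NOT match:
  147.227.102.48/30 (147.227.102.48 - 147.227.102.51) does not contain 147.227.102.56
  147.227.102.60/30 (147.227.102.60 - 147.227.102.63) does not contain 147.227.102.56
  147.227.103.0/24 (147.227.103.0 - 147.227.103.255) does not contain 147.227.102.56
  147.227.68.0/22 (147.227.68.0 - 147.227.71.255) does not contain 147.227.102.56
  147.227.96.0/22 (147.227.96.0 - 147.227.99.255) does not contain 147.227.102.56
  147.227.64.0/19 (147.227.64.0 - 147.227.95.255) does not contain 147.227.102.56
  147.225.96.0/19 (147.225.96.0 - 147.225.127.255) does not contain 147.227.102.56
  147.227.128.0/17 (147.227.128.0 - 147.227.255.255) does not contain 147.227.102.56
Longest matching prefix is /14 -> interface GigabitEthernet0/0.

GigabitEthernet0/0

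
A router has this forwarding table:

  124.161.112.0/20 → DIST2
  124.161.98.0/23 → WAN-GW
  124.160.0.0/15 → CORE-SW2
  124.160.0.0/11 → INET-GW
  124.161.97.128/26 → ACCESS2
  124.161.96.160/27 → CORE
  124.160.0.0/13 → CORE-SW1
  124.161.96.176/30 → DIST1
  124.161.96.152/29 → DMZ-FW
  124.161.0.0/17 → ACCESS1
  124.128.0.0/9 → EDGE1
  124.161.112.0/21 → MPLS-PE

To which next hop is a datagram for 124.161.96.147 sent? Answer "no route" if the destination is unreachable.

Routes whose prefix contains 124.161.96.147:
  124.128.0.0/9 (124.128.0.0 - 124.255.255.255) -> EDGE1
  124.160.0.0/11 (124.160.0.0 - 124.191.255.255) -> INET-GW
  124.160.0.0/13 (124.160.0.0 - 124.167.255.255) -> CORE-SW1
  124.160.0.0/15 (124.160.0.0 - 124.161.255.255) -> CORE-SW2
  124.161.0.0/17 (124.161.0.0 - 124.161.127.255) -> ACCESS1
More-specific entries that do NOT match:
  124.161.96.176/30 (124.161.96.176 - 124.161.96.179) does not contain 124.161.96.147
  124.161.96.152/29 (124.161.96.152 - 124.161.96.159) does not contain 124.161.96.147
  124.161.96.160/27 (124.161.96.160 - 124.161.96.191) does not contain 124.161.96.147
  124.161.97.128/26 (124.161.97.128 - 124.161.97.191) does not contain 124.161.96.147
  124.161.98.0/23 (124.161.98.0 - 124.161.99.255) does not contain 124.161.96.147
  124.161.112.0/21 (124.161.112.0 - 124.161.119.255) does not contain 124.161.96.147
  124.161.112.0/20 (124.161.112.0 - 124.161.127.255) does not contain 124.161.96.147
Longest matching prefix is /17 -> next hop ACCESS1.

ACCESS1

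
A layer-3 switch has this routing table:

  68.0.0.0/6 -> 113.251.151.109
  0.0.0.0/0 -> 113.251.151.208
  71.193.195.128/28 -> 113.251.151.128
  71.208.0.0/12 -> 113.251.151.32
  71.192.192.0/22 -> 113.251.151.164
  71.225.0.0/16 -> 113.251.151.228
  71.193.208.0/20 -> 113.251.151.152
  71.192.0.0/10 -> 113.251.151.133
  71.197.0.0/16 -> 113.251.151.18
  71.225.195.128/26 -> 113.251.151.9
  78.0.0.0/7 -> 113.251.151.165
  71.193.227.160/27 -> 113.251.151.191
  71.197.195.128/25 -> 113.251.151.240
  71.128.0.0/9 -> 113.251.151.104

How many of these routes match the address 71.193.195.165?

4

Prefixes containing 71.193.195.165:
  0.0.0.0/0 (default, matches everything)
  68.0.0.0/6 (68.0.0.0 - 71.255.255.255)
  71.128.0.0/9 (71.128.0.0 - 71.255.255.255)
  71.192.0.0/10 (71.192.0.0 - 71.255.255.255)
Total matching entries: 4.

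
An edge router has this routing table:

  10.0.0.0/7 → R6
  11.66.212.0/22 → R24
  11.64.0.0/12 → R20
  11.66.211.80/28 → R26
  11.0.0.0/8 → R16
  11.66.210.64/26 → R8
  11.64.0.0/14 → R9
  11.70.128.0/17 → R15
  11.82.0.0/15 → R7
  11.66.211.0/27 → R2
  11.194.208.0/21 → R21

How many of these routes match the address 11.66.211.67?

4

Prefixes containing 11.66.211.67:
  10.0.0.0/7 (10.0.0.0 - 11.255.255.255)
  11.0.0.0/8 (11.0.0.0 - 11.255.255.255)
  11.64.0.0/12 (11.64.0.0 - 11.79.255.255)
  11.64.0.0/14 (11.64.0.0 - 11.67.255.255)
Total matching entries: 4.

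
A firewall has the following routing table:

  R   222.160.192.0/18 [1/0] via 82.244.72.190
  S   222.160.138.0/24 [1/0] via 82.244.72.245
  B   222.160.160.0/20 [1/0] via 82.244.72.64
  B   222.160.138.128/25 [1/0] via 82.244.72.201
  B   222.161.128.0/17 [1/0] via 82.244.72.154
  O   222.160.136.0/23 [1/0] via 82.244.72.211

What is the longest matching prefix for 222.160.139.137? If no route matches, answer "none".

222.160.139.137 is outside every listed prefix and there is no default route.

none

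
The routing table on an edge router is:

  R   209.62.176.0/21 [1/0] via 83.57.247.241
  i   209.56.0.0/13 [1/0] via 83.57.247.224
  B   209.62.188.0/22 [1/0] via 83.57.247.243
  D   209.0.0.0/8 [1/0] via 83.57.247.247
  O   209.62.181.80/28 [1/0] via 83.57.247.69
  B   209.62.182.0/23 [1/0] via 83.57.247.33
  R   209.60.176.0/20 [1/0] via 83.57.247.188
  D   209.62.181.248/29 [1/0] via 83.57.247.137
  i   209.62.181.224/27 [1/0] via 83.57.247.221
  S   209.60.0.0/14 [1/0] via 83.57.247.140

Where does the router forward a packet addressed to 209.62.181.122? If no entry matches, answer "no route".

83.57.247.241

Routes whose prefix contains 209.62.181.122:
  209.0.0.0/8 (209.0.0.0 - 209.255.255.255) -> 83.57.247.247
  209.56.0.0/13 (209.56.0.0 - 209.63.255.255) -> 83.57.247.224
  209.60.0.0/14 (209.60.0.0 - 209.63.255.255) -> 83.57.247.140
  209.62.176.0/21 (209.62.176.0 - 209.62.183.255) -> 83.57.247.241
More-specific entries that do NOT match:
  209.62.181.248/29 (209.62.181.248 - 209.62.181.255) does not contain 209.62.181.122
  209.62.181.80/28 (209.62.181.80 - 209.62.181.95) does not contain 209.62.181.122
  209.62.181.224/27 (209.62.181.224 - 209.62.181.255) does not contain 209.62.181.122
  209.62.182.0/23 (209.62.182.0 - 209.62.183.255) does not contain 209.62.181.122
  209.62.188.0/22 (209.62.188.0 - 209.62.191.255) does not contain 209.62.181.122
Longest matching prefix is /21 -> next hop 83.57.247.241.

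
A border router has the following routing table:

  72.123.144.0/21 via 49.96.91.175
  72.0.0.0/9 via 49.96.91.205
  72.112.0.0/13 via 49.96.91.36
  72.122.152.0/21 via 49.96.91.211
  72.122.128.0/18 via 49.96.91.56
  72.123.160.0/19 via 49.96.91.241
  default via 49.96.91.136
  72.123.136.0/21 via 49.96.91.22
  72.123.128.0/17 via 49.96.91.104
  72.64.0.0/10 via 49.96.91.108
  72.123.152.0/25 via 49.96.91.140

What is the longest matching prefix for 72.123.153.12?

72.123.128.0/17

Entries matching 72.123.153.12:
  0.0.0.0/0 (default, matches everything)
  72.0.0.0/9 (72.0.0.0 - 72.127.255.255)
  72.64.0.0/10 (72.64.0.0 - 72.127.255.255)
  72.123.128.0/17 (72.123.128.0 - 72.123.255.255)
Most specific is 72.123.128.0/17.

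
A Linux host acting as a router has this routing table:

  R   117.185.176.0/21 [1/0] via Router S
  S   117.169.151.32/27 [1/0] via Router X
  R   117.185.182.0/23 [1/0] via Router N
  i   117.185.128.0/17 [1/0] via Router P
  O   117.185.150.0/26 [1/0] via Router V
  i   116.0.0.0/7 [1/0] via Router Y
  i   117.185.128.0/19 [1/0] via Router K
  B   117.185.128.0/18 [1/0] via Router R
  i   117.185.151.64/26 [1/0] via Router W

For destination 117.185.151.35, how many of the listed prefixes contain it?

4

Prefixes containing 117.185.151.35:
  116.0.0.0/7 (116.0.0.0 - 117.255.255.255)
  117.185.128.0/17 (117.185.128.0 - 117.185.255.255)
  117.185.128.0/18 (117.185.128.0 - 117.185.191.255)
  117.185.128.0/19 (117.185.128.0 - 117.185.159.255)
Total matching entries: 4.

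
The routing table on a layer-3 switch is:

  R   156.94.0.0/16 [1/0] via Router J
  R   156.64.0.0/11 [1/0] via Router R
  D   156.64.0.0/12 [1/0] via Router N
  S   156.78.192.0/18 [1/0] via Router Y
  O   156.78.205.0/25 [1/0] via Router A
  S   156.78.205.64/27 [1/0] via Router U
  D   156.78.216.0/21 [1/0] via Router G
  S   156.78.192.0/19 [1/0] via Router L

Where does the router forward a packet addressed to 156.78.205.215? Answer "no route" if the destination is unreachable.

Routes whose prefix contains 156.78.205.215:
  156.64.0.0/11 (156.64.0.0 - 156.95.255.255) -> Router R
  156.64.0.0/12 (156.64.0.0 - 156.79.255.255) -> Router N
  156.78.192.0/18 (156.78.192.0 - 156.78.255.255) -> Router Y
  156.78.192.0/19 (156.78.192.0 - 156.78.223.255) -> Router L
More-specific entries that do NOT match:
  156.78.205.64/27 (156.78.205.64 - 156.78.205.95) does not contain 156.78.205.215
  156.78.205.0/25 (156.78.205.0 - 156.78.205.127) does not contain 156.78.205.215
  156.78.216.0/21 (156.78.216.0 - 156.78.223.255) does not contain 156.78.205.215
Longest matching prefix is /19 -> next hop Router L.

Router L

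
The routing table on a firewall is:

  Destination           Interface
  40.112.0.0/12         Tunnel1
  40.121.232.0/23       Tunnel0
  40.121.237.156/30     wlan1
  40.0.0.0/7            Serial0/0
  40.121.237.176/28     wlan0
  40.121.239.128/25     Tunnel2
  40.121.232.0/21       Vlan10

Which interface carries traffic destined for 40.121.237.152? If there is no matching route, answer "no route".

Routes whose prefix contains 40.121.237.152:
  40.0.0.0/7 (40.0.0.0 - 41.255.255.255) -> Serial0/0
  40.112.0.0/12 (40.112.0.0 - 40.127.255.255) -> Tunnel1
  40.121.232.0/21 (40.121.232.0 - 40.121.239.255) -> Vlan10
More-specific entries that do NOT match:
  40.121.237.156/30 (40.121.237.156 - 40.121.237.159) does not contain 40.121.237.152
  40.121.237.176/28 (40.121.237.176 - 40.121.237.191) does not contain 40.121.237.152
  40.121.239.128/25 (40.121.239.128 - 40.121.239.255) does not contain 40.121.237.152
  40.121.232.0/23 (40.121.232.0 - 40.121.233.255) does not contain 40.121.237.152
Longest matching prefix is /21 -> interface Vlan10.

Vlan10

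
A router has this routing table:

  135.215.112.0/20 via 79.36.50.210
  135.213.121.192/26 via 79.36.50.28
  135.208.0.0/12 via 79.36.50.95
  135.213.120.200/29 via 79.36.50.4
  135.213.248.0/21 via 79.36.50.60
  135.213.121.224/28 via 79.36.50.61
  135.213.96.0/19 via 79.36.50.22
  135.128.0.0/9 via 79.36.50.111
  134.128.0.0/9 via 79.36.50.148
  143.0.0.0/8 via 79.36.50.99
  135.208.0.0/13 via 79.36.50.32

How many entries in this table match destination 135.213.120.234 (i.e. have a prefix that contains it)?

4

Prefixes containing 135.213.120.234:
  135.128.0.0/9 (135.128.0.0 - 135.255.255.255)
  135.208.0.0/12 (135.208.0.0 - 135.223.255.255)
  135.208.0.0/13 (135.208.0.0 - 135.215.255.255)
  135.213.96.0/19 (135.213.96.0 - 135.213.127.255)
Total matching entries: 4.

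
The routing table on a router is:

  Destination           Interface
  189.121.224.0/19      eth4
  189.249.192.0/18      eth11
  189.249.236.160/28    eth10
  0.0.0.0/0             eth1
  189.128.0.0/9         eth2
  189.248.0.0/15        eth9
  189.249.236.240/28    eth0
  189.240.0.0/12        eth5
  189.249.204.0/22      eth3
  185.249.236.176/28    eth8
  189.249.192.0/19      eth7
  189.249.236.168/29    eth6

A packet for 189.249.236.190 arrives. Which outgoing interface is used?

eth11

Routes whose prefix contains 189.249.236.190:
  0.0.0.0/0 (default, matches everything) -> eth1
  189.128.0.0/9 (189.128.0.0 - 189.255.255.255) -> eth2
  189.240.0.0/12 (189.240.0.0 - 189.255.255.255) -> eth5
  189.248.0.0/15 (189.248.0.0 - 189.249.255.255) -> eth9
  189.249.192.0/18 (189.249.192.0 - 189.249.255.255) -> eth11
More-specific entries that do NOT match:
  189.249.236.168/29 (189.249.236.168 - 189.249.236.175) does not contain 189.249.236.190
  189.249.236.160/28 (189.249.236.160 - 189.249.236.175) does not contain 189.249.236.190
  189.249.236.240/28 (189.249.236.240 - 189.249.236.255) does not contain 189.249.236.190
  185.249.236.176/28 (185.249.236.176 - 185.249.236.191) does not contain 189.249.236.190
  189.249.204.0/22 (189.249.204.0 - 189.249.207.255) does not contain 189.249.236.190
  189.121.224.0/19 (189.121.224.0 - 189.121.255.255) does not contain 189.249.236.190
  189.249.192.0/19 (189.249.192.0 - 189.249.223.255) does not contain 189.249.236.190
Longest matching prefix is /18 -> interface eth11.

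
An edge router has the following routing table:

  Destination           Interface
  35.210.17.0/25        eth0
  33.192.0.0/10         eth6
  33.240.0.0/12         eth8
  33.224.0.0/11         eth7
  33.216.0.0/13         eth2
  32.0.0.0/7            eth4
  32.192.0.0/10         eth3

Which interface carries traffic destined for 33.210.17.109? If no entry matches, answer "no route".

Routes whose prefix contains 33.210.17.109:
  32.0.0.0/7 (32.0.0.0 - 33.255.255.255) -> eth4
  33.192.0.0/10 (33.192.0.0 - 33.255.255.255) -> eth6
More-specific entries that do NOT match:
  35.210.17.0/25 (35.210.17.0 - 35.210.17.127) does not contain 33.210.17.109
  33.216.0.0/13 (33.216.0.0 - 33.223.255.255) does not contain 33.210.17.109
  33.240.0.0/12 (33.240.0.0 - 33.255.255.255) does not contain 33.210.17.109
  33.224.0.0/11 (33.224.0.0 - 33.255.255.255) does not contain 33.210.17.109
Longest matching prefix is /10 -> interface eth6.

eth6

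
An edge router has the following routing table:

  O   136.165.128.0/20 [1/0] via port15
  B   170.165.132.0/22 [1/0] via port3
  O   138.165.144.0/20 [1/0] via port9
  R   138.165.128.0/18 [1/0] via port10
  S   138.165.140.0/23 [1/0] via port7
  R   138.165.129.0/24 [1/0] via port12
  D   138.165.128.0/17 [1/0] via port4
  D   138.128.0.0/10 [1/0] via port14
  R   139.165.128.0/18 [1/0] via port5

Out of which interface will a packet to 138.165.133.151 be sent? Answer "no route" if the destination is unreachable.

port10

Routes whose prefix contains 138.165.133.151:
  138.128.0.0/10 (138.128.0.0 - 138.191.255.255) -> port14
  138.165.128.0/17 (138.165.128.0 - 138.165.255.255) -> port4
  138.165.128.0/18 (138.165.128.0 - 138.165.191.255) -> port10
More-specific entries that do NOT match:
  138.165.129.0/24 (138.165.129.0 - 138.165.129.255) does not contain 138.165.133.151
  138.165.140.0/23 (138.165.140.0 - 138.165.141.255) does not contain 138.165.133.151
  170.165.132.0/22 (170.165.132.0 - 170.165.135.255) does not contain 138.165.133.151
  136.165.128.0/20 (136.165.128.0 - 136.165.143.255) does not contain 138.165.133.151
  138.165.144.0/20 (138.165.144.0 - 138.165.159.255) does not contain 138.165.133.151
Longest matching prefix is /18 -> interface port10.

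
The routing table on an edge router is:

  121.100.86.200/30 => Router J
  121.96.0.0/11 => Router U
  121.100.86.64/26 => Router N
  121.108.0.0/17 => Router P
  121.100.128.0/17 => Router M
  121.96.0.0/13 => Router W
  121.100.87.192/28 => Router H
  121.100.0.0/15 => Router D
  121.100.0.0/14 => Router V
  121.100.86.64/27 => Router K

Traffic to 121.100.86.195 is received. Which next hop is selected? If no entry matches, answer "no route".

Routes whose prefix contains 121.100.86.195:
  121.96.0.0/11 (121.96.0.0 - 121.127.255.255) -> Router U
  121.96.0.0/13 (121.96.0.0 - 121.103.255.255) -> Router W
  121.100.0.0/14 (121.100.0.0 - 121.103.255.255) -> Router V
  121.100.0.0/15 (121.100.0.0 - 121.101.255.255) -> Router D
More-specific entries that do NOT match:
  121.100.86.200/30 (121.100.86.200 - 121.100.86.203) does not contain 121.100.86.195
  121.100.87.192/28 (121.100.87.192 - 121.100.87.207) does not contain 121.100.86.195
  121.100.86.64/27 (121.100.86.64 - 121.100.86.95) does not contain 121.100.86.195
  121.100.86.64/26 (121.100.86.64 - 121.100.86.127) does not contain 121.100.86.195
  121.108.0.0/17 (121.108.0.0 - 121.108.127.255) does not contain 121.100.86.195
  121.100.128.0/17 (121.100.128.0 - 121.100.255.255) does not contain 121.100.86.195
Longest matching prefix is /15 -> next hop Router D.

Router D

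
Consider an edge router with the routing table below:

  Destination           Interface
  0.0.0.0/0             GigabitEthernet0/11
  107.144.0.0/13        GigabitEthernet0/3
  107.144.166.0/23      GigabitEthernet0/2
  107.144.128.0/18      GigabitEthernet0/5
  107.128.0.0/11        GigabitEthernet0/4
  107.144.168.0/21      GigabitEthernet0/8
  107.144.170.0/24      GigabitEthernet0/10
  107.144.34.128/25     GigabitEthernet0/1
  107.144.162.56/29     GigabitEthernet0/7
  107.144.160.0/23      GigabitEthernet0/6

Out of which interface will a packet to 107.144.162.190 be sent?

Routes whose prefix contains 107.144.162.190:
  0.0.0.0/0 (default, matches everything) -> GigabitEthernet0/11
  107.128.0.0/11 (107.128.0.0 - 107.159.255.255) -> GigabitEthernet0/4
  107.144.0.0/13 (107.144.0.0 - 107.151.255.255) -> GigabitEthernet0/3
  107.144.128.0/18 (107.144.128.0 - 107.144.191.255) -> GigabitEthernet0/5
More-specific entries that do NOT match:
  107.144.162.56/29 (107.144.162.56 - 107.144.162.63) does not contain 107.144.162.190
  107.144.34.128/25 (107.144.34.128 - 107.144.34.255) does not contain 107.144.162.190
  107.144.170.0/24 (107.144.170.0 - 107.144.170.255) does not contain 107.144.162.190
  107.144.166.0/23 (107.144.166.0 - 107.144.167.255) does not contain 107.144.162.190
  107.144.160.0/23 (107.144.160.0 - 107.144.161.255) does not contain 107.144.162.190
  107.144.168.0/21 (107.144.168.0 - 107.144.175.255) does not contain 107.144.162.190
Longest matching prefix is /18 -> interface GigabitEthernet0/5.

GigabitEthernet0/5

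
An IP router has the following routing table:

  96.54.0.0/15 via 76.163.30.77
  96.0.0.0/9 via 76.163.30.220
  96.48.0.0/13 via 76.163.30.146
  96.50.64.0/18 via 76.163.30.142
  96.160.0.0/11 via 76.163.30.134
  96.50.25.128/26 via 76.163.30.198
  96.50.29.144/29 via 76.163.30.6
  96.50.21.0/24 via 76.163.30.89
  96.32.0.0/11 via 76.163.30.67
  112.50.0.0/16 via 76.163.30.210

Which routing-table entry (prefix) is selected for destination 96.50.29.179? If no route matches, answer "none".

Entries matching 96.50.29.179:
  96.0.0.0/9 (96.0.0.0 - 96.127.255.255)
  96.32.0.0/11 (96.32.0.0 - 96.63.255.255)
  96.48.0.0/13 (96.48.0.0 - 96.55.255.255)
Most specific is 96.48.0.0/13.

96.48.0.0/13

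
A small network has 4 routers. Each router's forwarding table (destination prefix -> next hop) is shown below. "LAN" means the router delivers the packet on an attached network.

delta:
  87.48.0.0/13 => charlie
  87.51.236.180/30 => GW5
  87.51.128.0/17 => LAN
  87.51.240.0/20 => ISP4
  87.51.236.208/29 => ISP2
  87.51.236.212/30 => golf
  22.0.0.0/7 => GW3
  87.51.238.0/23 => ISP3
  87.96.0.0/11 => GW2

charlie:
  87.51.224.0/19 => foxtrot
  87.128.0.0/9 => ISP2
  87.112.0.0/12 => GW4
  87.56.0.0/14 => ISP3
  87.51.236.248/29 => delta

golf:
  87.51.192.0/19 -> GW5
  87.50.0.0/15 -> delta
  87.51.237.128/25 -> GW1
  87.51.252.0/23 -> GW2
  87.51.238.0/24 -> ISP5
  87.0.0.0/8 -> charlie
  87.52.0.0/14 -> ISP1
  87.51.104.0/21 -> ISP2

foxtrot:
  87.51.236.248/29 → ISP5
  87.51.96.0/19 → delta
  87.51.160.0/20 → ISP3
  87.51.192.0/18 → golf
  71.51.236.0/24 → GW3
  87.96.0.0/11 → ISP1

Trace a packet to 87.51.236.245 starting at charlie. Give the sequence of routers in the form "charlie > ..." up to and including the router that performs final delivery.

At charlie: longest match for 87.51.236.245 is 87.51.224.0/19 -> foxtrot
At foxtrot: longest match for 87.51.236.245 is 87.51.192.0/18 -> golf
At golf: longest match for 87.51.236.245 is 87.50.0.0/15 -> delta
At delta: longest match for 87.51.236.245 is 87.51.128.0/17 -> LAN

charlie > foxtrot > golf > delta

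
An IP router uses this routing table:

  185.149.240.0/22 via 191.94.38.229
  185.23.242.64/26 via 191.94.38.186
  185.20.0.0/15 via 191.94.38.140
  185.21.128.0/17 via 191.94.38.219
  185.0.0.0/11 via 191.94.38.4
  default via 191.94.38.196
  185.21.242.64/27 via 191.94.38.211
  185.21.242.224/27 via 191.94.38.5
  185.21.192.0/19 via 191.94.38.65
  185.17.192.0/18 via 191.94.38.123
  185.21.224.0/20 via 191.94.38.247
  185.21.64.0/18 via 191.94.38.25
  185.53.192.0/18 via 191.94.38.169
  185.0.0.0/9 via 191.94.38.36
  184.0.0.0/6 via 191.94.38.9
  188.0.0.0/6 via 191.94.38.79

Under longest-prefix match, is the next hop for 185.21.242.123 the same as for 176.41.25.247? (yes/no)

185.21.242.123: longest match 185.21.128.0/17 -> 191.94.38.219
176.41.25.247: longest match 0.0.0.0/0 -> 191.94.38.196

no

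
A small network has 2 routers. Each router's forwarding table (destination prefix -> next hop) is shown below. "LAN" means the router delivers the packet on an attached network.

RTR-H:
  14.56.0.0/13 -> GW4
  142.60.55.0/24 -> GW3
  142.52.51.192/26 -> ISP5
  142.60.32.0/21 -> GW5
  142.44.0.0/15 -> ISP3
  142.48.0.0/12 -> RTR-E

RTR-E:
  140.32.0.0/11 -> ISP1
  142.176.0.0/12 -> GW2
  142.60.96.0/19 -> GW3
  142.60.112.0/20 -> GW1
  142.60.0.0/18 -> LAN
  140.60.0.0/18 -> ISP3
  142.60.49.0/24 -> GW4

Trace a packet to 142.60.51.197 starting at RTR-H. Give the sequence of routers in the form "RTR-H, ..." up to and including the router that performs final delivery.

At RTR-H: longest match for 142.60.51.197 is 142.48.0.0/12 -> RTR-E
At RTR-E: longest match for 142.60.51.197 is 142.60.0.0/18 -> LAN

RTR-H, RTR-E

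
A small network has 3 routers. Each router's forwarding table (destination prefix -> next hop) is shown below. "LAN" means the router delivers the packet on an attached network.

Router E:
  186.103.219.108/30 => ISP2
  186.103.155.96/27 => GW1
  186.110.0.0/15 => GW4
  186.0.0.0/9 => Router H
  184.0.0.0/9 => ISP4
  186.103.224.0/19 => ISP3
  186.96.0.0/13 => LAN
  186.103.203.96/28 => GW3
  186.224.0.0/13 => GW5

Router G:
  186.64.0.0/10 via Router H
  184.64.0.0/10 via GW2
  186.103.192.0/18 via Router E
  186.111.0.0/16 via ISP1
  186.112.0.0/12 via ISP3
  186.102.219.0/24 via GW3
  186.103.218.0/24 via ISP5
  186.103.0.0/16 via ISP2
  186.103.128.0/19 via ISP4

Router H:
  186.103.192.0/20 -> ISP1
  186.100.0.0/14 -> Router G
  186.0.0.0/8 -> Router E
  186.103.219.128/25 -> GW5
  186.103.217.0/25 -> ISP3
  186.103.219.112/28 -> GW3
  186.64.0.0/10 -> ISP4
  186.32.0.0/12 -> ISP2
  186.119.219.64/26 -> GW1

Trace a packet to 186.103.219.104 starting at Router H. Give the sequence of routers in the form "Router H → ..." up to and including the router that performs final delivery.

Router H → Router G → Router E

At Router H: longest match for 186.103.219.104 is 186.100.0.0/14 -> Router G
At Router G: longest match for 186.103.219.104 is 186.103.192.0/18 -> Router E
At Router E: longest match for 186.103.219.104 is 186.96.0.0/13 -> LAN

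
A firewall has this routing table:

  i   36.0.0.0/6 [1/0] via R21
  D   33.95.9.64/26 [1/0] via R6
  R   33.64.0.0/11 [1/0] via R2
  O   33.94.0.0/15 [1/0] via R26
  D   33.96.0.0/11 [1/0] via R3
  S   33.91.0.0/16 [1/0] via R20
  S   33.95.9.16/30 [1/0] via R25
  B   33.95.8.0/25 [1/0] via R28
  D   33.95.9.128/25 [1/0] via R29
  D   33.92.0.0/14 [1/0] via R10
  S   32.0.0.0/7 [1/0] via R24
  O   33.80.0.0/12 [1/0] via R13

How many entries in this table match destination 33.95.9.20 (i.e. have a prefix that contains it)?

Prefixes containing 33.95.9.20:
  32.0.0.0/7 (32.0.0.0 - 33.255.255.255)
  33.64.0.0/11 (33.64.0.0 - 33.95.255.255)
  33.80.0.0/12 (33.80.0.0 - 33.95.255.255)
  33.92.0.0/14 (33.92.0.0 - 33.95.255.255)
  33.94.0.0/15 (33.94.0.0 - 33.95.255.255)
Total matching entries: 5.

5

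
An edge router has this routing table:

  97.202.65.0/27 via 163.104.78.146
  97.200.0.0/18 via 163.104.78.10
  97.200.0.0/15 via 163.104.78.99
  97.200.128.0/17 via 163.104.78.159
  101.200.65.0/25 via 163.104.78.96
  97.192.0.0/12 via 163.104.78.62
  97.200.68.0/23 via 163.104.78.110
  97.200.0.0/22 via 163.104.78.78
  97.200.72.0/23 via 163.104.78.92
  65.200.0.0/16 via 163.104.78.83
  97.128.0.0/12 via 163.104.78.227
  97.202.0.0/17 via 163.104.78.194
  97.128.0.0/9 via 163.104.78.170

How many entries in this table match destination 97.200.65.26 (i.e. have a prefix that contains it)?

3

Prefixes containing 97.200.65.26:
  97.128.0.0/9 (97.128.0.0 - 97.255.255.255)
  97.192.0.0/12 (97.192.0.0 - 97.207.255.255)
  97.200.0.0/15 (97.200.0.0 - 97.201.255.255)
Total matching entries: 3.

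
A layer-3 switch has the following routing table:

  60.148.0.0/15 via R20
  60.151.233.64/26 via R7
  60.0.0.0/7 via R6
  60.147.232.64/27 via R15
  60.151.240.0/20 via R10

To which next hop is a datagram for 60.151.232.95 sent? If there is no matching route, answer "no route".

R6

Routes whose prefix contains 60.151.232.95:
  60.0.0.0/7 (60.0.0.0 - 61.255.255.255) -> R6
More-specific entries that do NOT match:
  60.147.232.64/27 (60.147.232.64 - 60.147.232.95) does not contain 60.151.232.95
  60.151.233.64/26 (60.151.233.64 - 60.151.233.127) does not contain 60.151.232.95
  60.151.240.0/20 (60.151.240.0 - 60.151.255.255) does not contain 60.151.232.95
  60.148.0.0/15 (60.148.0.0 - 60.149.255.255) does not contain 60.151.232.95
Longest matching prefix is /7 -> next hop R6.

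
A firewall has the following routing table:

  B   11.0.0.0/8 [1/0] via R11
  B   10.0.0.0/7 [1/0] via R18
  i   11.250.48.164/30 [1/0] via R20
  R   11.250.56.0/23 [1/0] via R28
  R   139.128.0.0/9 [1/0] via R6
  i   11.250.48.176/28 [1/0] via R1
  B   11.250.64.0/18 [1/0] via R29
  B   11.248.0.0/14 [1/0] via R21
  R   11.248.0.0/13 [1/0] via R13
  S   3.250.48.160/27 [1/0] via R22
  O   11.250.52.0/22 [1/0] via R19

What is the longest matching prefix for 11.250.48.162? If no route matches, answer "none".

11.248.0.0/14

Entries matching 11.250.48.162:
  10.0.0.0/7 (10.0.0.0 - 11.255.255.255)
  11.0.0.0/8 (11.0.0.0 - 11.255.255.255)
  11.248.0.0/13 (11.248.0.0 - 11.255.255.255)
  11.248.0.0/14 (11.248.0.0 - 11.251.255.255)
Most specific is 11.248.0.0/14.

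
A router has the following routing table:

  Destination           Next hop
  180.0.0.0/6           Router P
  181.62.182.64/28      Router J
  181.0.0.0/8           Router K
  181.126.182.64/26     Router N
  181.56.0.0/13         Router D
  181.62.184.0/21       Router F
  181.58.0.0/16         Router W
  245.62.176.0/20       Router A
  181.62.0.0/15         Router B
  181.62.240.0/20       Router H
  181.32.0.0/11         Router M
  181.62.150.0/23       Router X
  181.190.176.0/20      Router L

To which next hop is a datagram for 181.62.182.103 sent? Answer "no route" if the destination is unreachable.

Routes whose prefix contains 181.62.182.103:
  180.0.0.0/6 (180.0.0.0 - 183.255.255.255) -> Router P
  181.0.0.0/8 (181.0.0.0 - 181.255.255.255) -> Router K
  181.32.0.0/11 (181.32.0.0 - 181.63.255.255) -> Router M
  181.56.0.0/13 (181.56.0.0 - 181.63.255.255) -> Router D
  181.62.0.0/15 (181.62.0.0 - 181.63.255.255) -> Router B
More-specific entries that do NOT match:
  181.62.182.64/28 (181.62.182.64 - 181.62.182.79) does not contain 181.62.182.103
  181.126.182.64/26 (181.126.182.64 - 181.126.182.127) does not contain 181.62.182.103
  181.62.150.0/23 (181.62.150.0 - 181.62.151.255) does not contain 181.62.182.103
  181.62.184.0/21 (181.62.184.0 - 181.62.191.255) does not contain 181.62.182.103
  245.62.176.0/20 (245.62.176.0 - 245.62.191.255) does not contain 181.62.182.103
  181.62.240.0/20 (181.62.240.0 - 181.62.255.255) does not contain 181.62.182.103
  181.190.176.0/20 (181.190.176.0 - 181.190.191.255) does not contain 181.62.182.103
  181.58.0.0/16 (181.58.0.0 - 181.58.255.255) does not contain 181.62.182.103
Longest matching prefix is /15 -> next hop Router B.

Router B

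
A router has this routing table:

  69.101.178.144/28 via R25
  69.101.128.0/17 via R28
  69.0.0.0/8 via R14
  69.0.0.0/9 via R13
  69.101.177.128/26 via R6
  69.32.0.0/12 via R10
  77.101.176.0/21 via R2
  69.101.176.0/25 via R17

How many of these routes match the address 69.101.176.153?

Prefixes containing 69.101.176.153:
  69.0.0.0/8 (69.0.0.0 - 69.255.255.255)
  69.0.0.0/9 (69.0.0.0 - 69.127.255.255)
  69.101.128.0/17 (69.101.128.0 - 69.101.255.255)
Total matching entries: 3.

3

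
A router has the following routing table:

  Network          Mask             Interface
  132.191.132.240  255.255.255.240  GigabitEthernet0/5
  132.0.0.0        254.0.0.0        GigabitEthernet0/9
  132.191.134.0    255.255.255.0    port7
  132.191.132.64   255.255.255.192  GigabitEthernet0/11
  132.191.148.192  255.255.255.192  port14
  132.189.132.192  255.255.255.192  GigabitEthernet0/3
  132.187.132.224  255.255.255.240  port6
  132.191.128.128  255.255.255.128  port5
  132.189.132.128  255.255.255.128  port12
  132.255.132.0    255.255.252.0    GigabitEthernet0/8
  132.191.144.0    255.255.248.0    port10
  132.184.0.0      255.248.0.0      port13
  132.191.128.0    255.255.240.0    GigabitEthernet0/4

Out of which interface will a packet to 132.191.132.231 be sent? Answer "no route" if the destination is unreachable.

GigabitEthernet0/4

Routes whose prefix contains 132.191.132.231:
  132.0.0.0/7 (132.0.0.0 - 133.255.255.255) -> GigabitEthernet0/9
  132.184.0.0/13 (132.184.0.0 - 132.191.255.255) -> port13
  132.191.128.0/20 (132.191.128.0 - 132.191.143.255) -> GigabitEthernet0/4
More-specific entries that do NOT match:
  132.191.132.240/28 (132.191.132.240 - 132.191.132.255) does not contain 132.191.132.231
  132.187.132.224/28 (132.187.132.224 - 132.187.132.239) does not contain 132.191.132.231
  132.191.132.64/26 (132.191.132.64 - 132.191.132.127) does not contain 132.191.132.231
  132.191.148.192/26 (132.191.148.192 - 132.191.148.255) does not contain 132.191.132.231
  132.189.132.192/26 (132.189.132.192 - 132.189.132.255) does not contain 132.191.132.231
  132.191.128.128/25 (132.191.128.128 - 132.191.128.255) does not contain 132.191.132.231
  132.189.132.128/25 (132.189.132.128 - 132.189.132.255) does not contain 132.191.132.231
  132.191.134.0/24 (132.191.134.0 - 132.191.134.255) does not contain 132.191.132.231
  132.255.132.0/22 (132.255.132.0 - 132.255.135.255) does not contain 132.191.132.231
  132.191.144.0/21 (132.191.144.0 - 132.191.151.255) does not contain 132.191.132.231
Longest matching prefix is /20 -> interface GigabitEthernet0/4.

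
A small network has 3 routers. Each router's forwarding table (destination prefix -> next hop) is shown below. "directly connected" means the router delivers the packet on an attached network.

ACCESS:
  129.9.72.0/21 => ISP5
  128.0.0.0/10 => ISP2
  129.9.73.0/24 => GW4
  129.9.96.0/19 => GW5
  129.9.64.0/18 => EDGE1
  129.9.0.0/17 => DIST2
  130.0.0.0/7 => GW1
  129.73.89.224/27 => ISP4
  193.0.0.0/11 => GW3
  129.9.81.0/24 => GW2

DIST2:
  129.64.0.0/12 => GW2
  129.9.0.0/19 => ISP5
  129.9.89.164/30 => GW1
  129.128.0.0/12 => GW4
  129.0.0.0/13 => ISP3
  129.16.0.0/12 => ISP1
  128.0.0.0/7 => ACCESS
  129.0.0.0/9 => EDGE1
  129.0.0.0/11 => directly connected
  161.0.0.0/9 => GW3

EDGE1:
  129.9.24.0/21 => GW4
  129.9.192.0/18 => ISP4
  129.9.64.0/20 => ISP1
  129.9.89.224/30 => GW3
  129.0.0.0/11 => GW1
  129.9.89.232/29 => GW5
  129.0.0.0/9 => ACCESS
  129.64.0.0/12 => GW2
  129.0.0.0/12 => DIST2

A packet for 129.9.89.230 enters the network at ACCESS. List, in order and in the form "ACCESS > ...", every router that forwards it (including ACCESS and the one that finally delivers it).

At ACCESS: longest match for 129.9.89.230 is 129.9.64.0/18 -> EDGE1
At EDGE1: longest match for 129.9.89.230 is 129.0.0.0/12 -> DIST2
At DIST2: longest match for 129.9.89.230 is 129.0.0.0/11 -> directly connected

ACCESS > EDGE1 > DIST2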